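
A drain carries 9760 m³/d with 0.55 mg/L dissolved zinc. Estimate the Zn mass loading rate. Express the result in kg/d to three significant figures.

9760 m³/d = 0.113 m³/s.
Mass flux = Q·C = 0.113 m³/s × 0.55 g/m³ = 0.06213 g/s.
= 0.06213 g/s × 86.4 = 5.368 kg/d.

5.37 kg/d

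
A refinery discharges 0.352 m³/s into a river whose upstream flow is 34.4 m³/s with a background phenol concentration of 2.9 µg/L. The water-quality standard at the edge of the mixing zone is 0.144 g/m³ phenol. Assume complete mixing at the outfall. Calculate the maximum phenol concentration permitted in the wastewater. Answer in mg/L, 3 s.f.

13.9 mg/L

2.9 µg/L = 0.0029 mg/L.
Mass balance: 0.144·34.75 = 0.352·Cₑ + 34.4·0.0029.
Cₑ = (5.004 − 0.09976) / 0.352 = 13.93 mg/L.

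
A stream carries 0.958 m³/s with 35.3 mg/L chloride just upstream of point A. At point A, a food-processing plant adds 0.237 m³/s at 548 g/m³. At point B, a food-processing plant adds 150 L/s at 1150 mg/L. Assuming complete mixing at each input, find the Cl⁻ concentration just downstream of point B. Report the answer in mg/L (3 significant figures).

After input A: C = (0.958·35.3 + 0.237·548) / 1.195 = 137 mg/L.
150 L/s = 0.15 m³/s.
After input B: C = (1.195·137 + 0.15·1150) / 1.345 = 250 mg/L.

250 mg/L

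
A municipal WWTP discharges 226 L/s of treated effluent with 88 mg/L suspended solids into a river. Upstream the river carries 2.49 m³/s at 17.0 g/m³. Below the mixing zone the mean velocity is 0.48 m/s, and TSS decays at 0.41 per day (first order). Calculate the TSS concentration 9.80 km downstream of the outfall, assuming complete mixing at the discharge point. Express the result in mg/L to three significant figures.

20.8 mg/L

226 L/s = 0.226 m³/s.
After complete mixing, C₀ = (0.226·88 + 2.49·17) / 2.716 = 22.91 mg/L.
Travel time t = 9800 m / 0.48 m/s = 2.042e+04 s = 0.2363 d.
C = 22.91·exp(−0.41·0.2363) = 22.91·0.9077 = 20.79 mg/L.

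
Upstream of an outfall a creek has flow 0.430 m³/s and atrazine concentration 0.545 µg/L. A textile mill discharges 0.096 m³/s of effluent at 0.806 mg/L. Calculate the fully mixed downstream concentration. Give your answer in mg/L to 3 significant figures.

0.545 µg/L = 0.000545 mg/L.
Flow-weighted mixing gives C = (0.096·0.806 + 0.43·0.000545) / (0.096 + 0.43) = 0.07761/0.526 = 0.1475 mg/L.

0.148 mg/L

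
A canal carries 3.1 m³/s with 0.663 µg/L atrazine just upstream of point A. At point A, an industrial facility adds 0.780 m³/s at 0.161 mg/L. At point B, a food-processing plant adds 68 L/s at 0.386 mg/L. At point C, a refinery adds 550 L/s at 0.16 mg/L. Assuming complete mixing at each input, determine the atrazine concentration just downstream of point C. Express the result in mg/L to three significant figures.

0.0538 mg/L

0.663 µg/L = 0.000663 mg/L.
After input A: C = (3.1·0.000663 + 0.78·0.161) / 3.88 = 0.0329 mg/L.
68 L/s = 0.068 m³/s.
After input B: C = (3.88·0.0329 + 0.068·0.386) / 3.948 = 0.03898 mg/L.
550 L/s = 0.55 m³/s.
After input C: C = (3.948·0.03898 + 0.55·0.16) / 4.498 = 0.05378 mg/L.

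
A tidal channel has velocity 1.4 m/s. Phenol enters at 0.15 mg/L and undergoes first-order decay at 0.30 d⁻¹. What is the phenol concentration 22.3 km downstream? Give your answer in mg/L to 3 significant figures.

Travel time t = 22.3 km / 1.4 m/s = 2.23e+04/1.4 = 1.593e+04 s = 0.1844 d.
First-order decay: C = 0.15·exp(−0.30·0.1844) = 0.15·0.9462 = 0.1419 mg/L.

0.142 mg/L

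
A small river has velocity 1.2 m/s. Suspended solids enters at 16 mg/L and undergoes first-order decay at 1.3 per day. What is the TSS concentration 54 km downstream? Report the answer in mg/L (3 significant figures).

8.13 mg/L

Travel time t = 54 km / 1.2 m/s = 5.4e+04/1.2 = 4.5e+04 s = 0.5208 d.
First-order decay: C = 16·exp(−1.3·0.5208) = 16·0.5081 = 8.13 mg/L.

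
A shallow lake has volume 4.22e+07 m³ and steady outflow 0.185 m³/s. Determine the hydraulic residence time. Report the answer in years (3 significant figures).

7.23 yr

Q = 0.185 m³/s × 3.156e+07 s/yr = 5.838e+06 m³/yr.
Hydraulic residence time τ = V/Q = 4.22e+07/5.838e+06 = 7.228 yr.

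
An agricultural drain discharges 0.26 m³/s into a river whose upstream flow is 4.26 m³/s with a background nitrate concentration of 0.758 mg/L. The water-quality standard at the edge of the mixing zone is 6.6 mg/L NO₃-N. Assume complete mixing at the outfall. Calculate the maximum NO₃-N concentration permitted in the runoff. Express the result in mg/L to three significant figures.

102 mg/L

Mass balance: 6.6·4.52 = 0.26·Cₑ + 4.26·0.758.
Cₑ = (29.83 − 3.229) / 0.26 = 102.3 mg/L.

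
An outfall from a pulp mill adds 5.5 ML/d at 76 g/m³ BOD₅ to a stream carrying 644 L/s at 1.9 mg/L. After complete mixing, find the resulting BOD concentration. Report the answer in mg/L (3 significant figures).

8.57 mg/L

5.5 ML/d = 0.06366 m³/s.
644 L/s = 0.644 m³/s.
Conservation of mass across the mixing zone: C = (0.06366·76 + 0.644·1.9) / (0.06366 + 0.644) = 6.062/0.7077 = 8.566 mg/L.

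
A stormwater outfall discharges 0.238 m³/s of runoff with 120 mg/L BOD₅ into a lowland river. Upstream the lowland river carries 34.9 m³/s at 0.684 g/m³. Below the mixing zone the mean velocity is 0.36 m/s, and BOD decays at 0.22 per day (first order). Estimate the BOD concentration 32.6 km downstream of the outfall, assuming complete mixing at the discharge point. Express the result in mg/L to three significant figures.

1.18 mg/L

After complete mixing, C₀ = (0.238·120 + 34.9·0.684) / 35.14 = 1.492 mg/L.
Travel time t = 3.26e+04 m / 0.36 m/s = 9.056e+04 s = 1.048 d.
C = 1.492·exp(−0.22·1.048) = 1.492·0.7941 = 1.185 mg/L.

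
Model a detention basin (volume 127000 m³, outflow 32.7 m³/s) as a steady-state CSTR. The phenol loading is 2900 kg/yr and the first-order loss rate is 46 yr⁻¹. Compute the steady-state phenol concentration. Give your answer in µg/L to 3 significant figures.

Outflow Q = 32.7 m³/s × 3.156e+07 s/yr = 1.032e+09 m³/yr.
Steady-state CSTR mass balance: W = Q·C + k·V·C, so C = W/(Q + kV).
Q + kV = 1.032e+09 + 46·127000 = 1.038e+09 m³/yr.
C = 2900/1.038e+09 = 2.794e-06 kg/m³ = 0.002794 mg/L = 2.794 µg/L.

2.79 µg/L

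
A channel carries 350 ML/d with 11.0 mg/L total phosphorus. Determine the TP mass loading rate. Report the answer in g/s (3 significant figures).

44.6 g/s

350 ML/d = 4.051 m³/s.
Mass flux = Q·C = 4.051 m³/s × 11 g/m³ = 44.56 g/s.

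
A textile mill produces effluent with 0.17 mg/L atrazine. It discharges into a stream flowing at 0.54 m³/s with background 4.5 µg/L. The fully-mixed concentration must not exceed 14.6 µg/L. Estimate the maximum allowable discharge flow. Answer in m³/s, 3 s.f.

4.5 µg/L = 0.0045 mg/L.
14.6 µg/L = 0.0146 mg/L.
Mass balance at complete mixing: C_std·(Q_w + Q_r) = Q_w·C_e + Q_r·C_b.
Rearranging, Q_w = Q_r·(C_std − C_b)/(C_e − C_std) = 0.54·(0.0146 − 0.0045) / (0.17 − 0.0146) = 0.0351 m³/s.

0.0351 m³/s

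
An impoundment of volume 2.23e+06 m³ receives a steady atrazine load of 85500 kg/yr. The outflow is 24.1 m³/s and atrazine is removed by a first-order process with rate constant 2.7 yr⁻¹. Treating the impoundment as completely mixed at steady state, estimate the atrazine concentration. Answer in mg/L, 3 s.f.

Outflow Q = 24.1 m³/s × 3.156e+07 s/yr = 7.605e+08 m³/yr.
Steady-state CSTR mass balance: W = Q·C + k·V·C, so C = W/(Q + kV).
Q + kV = 7.605e+08 + 2.7·2.23e+06 = 7.666e+08 m³/yr.
C = 85500/7.666e+08 = 0.0001115 kg/m³ = 0.1115 mg/L.

0.112 mg/L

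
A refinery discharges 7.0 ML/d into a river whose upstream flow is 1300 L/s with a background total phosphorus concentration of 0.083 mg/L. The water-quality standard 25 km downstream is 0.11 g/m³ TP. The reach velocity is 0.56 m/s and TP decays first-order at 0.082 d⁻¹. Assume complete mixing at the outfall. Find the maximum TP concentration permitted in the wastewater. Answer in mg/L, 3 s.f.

0.624 mg/L

7.0 ML/d = 0.08102 m³/s.
1300 L/s = 1.3 m³/s.
Travel time to the compliance point: t = 2.5e+04/0.56 = 4.464e+04 s = 0.5167 d; decay factor exp(−0.082·0.5167) = 0.9585.
So the concentration just after mixing may be at most 0.11/0.9585 = 0.1148 mg/L.
Mass balance: 0.1148·1.381 = 0.08102·Cₑ + 1.3·0.083.
Cₑ = (0.1585 − 0.1079) / 0.08102 = 0.6244 mg/L.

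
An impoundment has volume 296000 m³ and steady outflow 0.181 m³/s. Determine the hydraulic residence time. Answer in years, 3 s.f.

Q = 0.181 m³/s × 3.156e+07 s/yr = 5.712e+06 m³/yr.
Hydraulic residence time τ = V/Q = 296000/5.712e+06 = 0.05182 yr.

0.0518 yr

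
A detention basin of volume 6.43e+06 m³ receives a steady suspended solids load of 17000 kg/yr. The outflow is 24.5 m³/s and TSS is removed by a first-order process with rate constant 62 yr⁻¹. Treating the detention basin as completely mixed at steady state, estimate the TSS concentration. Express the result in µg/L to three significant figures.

14.5 µg/L

Outflow Q = 24.5 m³/s × 3.156e+07 s/yr = 7.732e+08 m³/yr.
Steady-state CSTR mass balance: W = Q·C + k·V·C, so C = W/(Q + kV).
Q + kV = 7.732e+08 + 62·6.43e+06 = 1.172e+09 m³/yr.
C = 17000/1.172e+09 = 1.451e-05 kg/m³ = 0.01451 mg/L = 14.51 µg/L.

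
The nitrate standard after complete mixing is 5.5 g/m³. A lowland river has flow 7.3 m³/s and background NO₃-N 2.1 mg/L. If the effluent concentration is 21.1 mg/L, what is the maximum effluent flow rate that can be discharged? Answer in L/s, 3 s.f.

Mass balance at complete mixing: C_std·(Q_w + Q_r) = Q_w·C_e + Q_r·C_b.
Rearranging, Q_w = Q_r·(C_std − C_b)/(C_e − C_std) = 7.3·(5.5 − 2.1) / (21.1 − 5.5) = 1.591 m³/s.
= 1591 L/s.

1590 L/s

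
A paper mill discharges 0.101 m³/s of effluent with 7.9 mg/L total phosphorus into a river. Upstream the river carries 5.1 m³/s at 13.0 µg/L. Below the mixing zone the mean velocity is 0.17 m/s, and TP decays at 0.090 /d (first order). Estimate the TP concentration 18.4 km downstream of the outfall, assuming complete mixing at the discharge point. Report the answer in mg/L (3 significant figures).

0.148 mg/L

13.0 µg/L = 0.013 mg/L.
After complete mixing, C₀ = (0.101·7.9 + 5.1·0.013) / 5.201 = 0.1662 mg/L.
Travel time t = 1.84e+04 m / 0.17 m/s = 1.082e+05 s = 1.253 d.
C = 0.1662·exp(−0.090·1.253) = 0.1662·0.8934 = 0.1484 mg/L.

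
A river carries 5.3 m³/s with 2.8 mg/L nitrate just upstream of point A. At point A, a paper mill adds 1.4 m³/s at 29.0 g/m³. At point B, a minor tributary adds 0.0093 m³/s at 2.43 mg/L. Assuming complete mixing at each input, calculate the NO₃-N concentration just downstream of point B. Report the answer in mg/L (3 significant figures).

8.27 mg/L

After input A: C = (5.3·2.8 + 1.4·29) / 6.7 = 8.275 mg/L.
After input B: C = (6.7·8.275 + 0.0093·2.43) / 6.709 = 8.267 mg/L.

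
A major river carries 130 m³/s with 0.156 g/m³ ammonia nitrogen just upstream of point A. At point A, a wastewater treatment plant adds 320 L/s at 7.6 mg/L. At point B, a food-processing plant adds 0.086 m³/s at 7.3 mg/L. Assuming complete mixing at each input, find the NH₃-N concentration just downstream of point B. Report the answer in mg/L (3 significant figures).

320 L/s = 0.32 m³/s.
After input A: C = (130·0.156 + 0.32·7.6) / 130.3 = 0.1743 mg/L.
After input B: C = (130.3·0.1743 + 0.086·7.3) / 130.4 = 0.179 mg/L.

0.179 mg/L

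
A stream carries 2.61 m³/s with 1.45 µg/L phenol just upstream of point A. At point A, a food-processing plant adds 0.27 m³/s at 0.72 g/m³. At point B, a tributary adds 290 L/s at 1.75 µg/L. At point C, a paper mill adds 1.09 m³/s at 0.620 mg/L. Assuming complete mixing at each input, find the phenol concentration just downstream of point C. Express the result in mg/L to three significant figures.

1.45 µg/L = 0.00145 mg/L.
After input A: C = (2.61·0.00145 + 0.27·0.72) / 2.88 = 0.06881 mg/L.
290 L/s = 0.29 m³/s.
1.75 µg/L = 0.00175 mg/L.
After input B: C = (2.88·0.06881 + 0.29·0.00175) / 3.17 = 0.06268 mg/L.
After input C: C = (3.17·0.06268 + 1.09·0.62) / 4.26 = 0.2053 mg/L.

0.205 mg/L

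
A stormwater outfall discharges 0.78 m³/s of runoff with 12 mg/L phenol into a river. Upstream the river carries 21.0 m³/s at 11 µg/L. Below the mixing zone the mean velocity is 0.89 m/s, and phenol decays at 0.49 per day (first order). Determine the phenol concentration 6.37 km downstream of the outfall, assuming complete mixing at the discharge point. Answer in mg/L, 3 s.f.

11 µg/L = 0.011 mg/L.
After complete mixing, C₀ = (0.78·12 + 21·0.011) / 21.78 = 0.4404 mg/L.
Travel time t = 6370 m / 0.89 m/s = 7157 s = 0.08284 d.
C = 0.4404·exp(−0.49·0.08284) = 0.4404·0.9602 = 0.4228 mg/L.

0.423 mg/L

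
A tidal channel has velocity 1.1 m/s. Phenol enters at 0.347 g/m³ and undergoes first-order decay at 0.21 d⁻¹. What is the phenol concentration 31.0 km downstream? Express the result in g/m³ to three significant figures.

0.324 g/m³

Travel time t = 31.0 km / 1.1 m/s = 3.1e+04/1.1 = 2.818e+04 s = 0.3262 d.
First-order decay: C = 0.347·exp(−0.21·0.3262) = 0.347·0.9338 = 0.324 g/m³.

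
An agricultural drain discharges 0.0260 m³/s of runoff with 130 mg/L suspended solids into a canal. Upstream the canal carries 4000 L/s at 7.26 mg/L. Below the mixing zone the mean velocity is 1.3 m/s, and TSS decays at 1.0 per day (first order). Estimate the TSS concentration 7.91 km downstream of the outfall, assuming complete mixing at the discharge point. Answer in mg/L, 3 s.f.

7.51 mg/L

4000 L/s = 4 m³/s.
After complete mixing, C₀ = (0.026·130 + 4·7.26) / 4.026 = 8.053 mg/L.
Travel time t = 7910 m / 1.3 m/s = 6085 s = 0.07042 d.
C = 8.053·exp(−1.0·0.07042) = 8.053·0.932 = 7.505 mg/L.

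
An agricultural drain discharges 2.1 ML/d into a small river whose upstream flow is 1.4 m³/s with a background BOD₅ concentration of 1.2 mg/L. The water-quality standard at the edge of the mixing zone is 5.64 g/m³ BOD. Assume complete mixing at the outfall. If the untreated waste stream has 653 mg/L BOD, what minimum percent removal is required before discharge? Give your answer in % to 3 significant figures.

60.0 %

2.1 ML/d = 0.02431 m³/s.
Mass balance: 5.64·1.424 = 0.02431·Cₑ + 1.4·1.2.
Cₑ = (8.033 − 1.68) / 0.02431 = 261.4 mg/L.
Required removal = 1 − 261.4/653 = 59.97 %.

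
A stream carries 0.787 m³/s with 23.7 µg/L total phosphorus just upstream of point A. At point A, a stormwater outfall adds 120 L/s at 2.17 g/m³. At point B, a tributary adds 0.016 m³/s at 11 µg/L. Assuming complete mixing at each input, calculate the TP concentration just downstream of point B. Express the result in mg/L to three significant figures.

23.7 µg/L = 0.0237 mg/L.
120 L/s = 0.12 m³/s.
After input A: C = (0.787·0.0237 + 0.12·2.17) / 0.907 = 0.3077 mg/L.
11 µg/L = 0.011 mg/L.
After input B: C = (0.907·0.3077 + 0.016·0.011) / 0.923 = 0.3025 mg/L.

0.303 mg/L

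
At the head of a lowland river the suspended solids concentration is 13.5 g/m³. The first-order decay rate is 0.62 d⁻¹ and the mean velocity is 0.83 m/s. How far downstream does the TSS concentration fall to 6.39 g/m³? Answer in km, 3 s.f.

86.5 km

From C = C₀·e^(−kt), t = ln(C₀/C)/k = ln(13.5/6.39)/0.62 = 0.748/0.62 = 1.206 d.
Distance = v·t = 0.83 m/s × 1.042e+05 s = 8.651e+04 m = 86.51 km.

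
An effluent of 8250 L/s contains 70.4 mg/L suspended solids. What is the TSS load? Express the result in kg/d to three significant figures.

8250 L/s = 8.25 m³/s.
Mass flux = Q·C = 8.25 m³/s × 70.4 g/m³ = 580.8 g/s.
= 580.8 g/s × 86.4 = 5.018e+04 kg/d.

50200 kg/d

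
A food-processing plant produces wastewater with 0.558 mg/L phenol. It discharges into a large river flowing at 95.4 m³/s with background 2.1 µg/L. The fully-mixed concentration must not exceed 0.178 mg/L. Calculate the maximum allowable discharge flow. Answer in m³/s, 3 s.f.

44.2 m³/s

2.1 µg/L = 0.0021 mg/L.
Mass balance at complete mixing: C_std·(Q_w + Q_r) = Q_w·C_e + Q_r·C_b.
Rearranging, Q_w = Q_r·(C_std − C_b)/(C_e − C_std) = 95.4·(0.178 − 0.0021) / (0.558 − 0.178) = 44.16 m³/s.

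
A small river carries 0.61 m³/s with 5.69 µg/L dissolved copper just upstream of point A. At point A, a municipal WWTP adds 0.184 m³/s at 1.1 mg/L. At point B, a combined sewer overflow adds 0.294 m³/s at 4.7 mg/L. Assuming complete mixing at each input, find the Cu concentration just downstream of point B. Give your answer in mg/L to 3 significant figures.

1.46 mg/L

5.69 µg/L = 0.00569 mg/L.
After input A: C = (0.61·0.00569 + 0.184·1.1) / 0.794 = 0.2593 mg/L.
After input B: C = (0.794·0.2593 + 0.294·4.7) / 1.088 = 1.459 mg/L.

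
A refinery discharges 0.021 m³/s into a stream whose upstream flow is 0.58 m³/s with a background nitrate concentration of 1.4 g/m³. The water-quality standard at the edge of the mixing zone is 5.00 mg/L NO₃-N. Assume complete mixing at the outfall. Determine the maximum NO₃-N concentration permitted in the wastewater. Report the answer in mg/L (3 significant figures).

Mass balance: 5·0.601 = 0.021·Cₑ + 0.58·1.4.
Cₑ = (3.005 − 0.812) / 0.021 = 104.4 mg/L.

104 mg/L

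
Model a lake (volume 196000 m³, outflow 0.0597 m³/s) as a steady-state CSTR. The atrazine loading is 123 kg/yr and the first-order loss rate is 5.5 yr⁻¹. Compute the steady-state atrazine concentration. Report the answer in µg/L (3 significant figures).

Outflow Q = 0.0597 m³/s × 3.156e+07 s/yr = 1.884e+06 m³/yr.
Steady-state CSTR mass balance: W = Q·C + k·V·C, so C = W/(Q + kV).
Q + kV = 1.884e+06 + 5.5·196000 = 2.962e+06 m³/yr.
C = 123/2.962e+06 = 4.153e-05 kg/m³ = 0.04153 mg/L = 41.53 µg/L.

41.5 µg/L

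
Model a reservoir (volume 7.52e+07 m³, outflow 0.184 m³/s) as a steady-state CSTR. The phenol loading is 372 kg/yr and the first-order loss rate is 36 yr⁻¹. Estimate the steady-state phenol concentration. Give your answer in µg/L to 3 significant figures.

0.137 µg/L

Outflow Q = 0.184 m³/s × 3.156e+07 s/yr = 5.807e+06 m³/yr.
Steady-state CSTR mass balance: W = Q·C + k·V·C, so C = W/(Q + kV).
Q + kV = 5.807e+06 + 36·7.52e+07 = 2.713e+09 m³/yr.
C = 372/2.713e+09 = 1.371e-07 kg/m³ = 0.0001371 mg/L = 0.1371 µg/L.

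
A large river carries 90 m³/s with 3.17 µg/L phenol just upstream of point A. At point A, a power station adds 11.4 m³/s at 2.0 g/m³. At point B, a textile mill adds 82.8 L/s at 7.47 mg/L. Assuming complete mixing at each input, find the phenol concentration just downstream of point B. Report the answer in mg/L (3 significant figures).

3.17 µg/L = 0.00317 mg/L.
After input A: C = (90·0.00317 + 11.4·2) / 101.4 = 0.2277 mg/L.
82.8 L/s = 0.0828 m³/s.
After input B: C = (101.4·0.2277 + 0.0828·7.47) / 101.5 = 0.2336 mg/L.

0.234 mg/L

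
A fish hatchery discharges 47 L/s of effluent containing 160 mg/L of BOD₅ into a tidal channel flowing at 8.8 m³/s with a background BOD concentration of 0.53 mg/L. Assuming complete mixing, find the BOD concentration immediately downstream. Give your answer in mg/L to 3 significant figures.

1.38 mg/L

47 L/s = 0.047 m³/s.
By mass balance at complete mixing, C = (0.047·160 + 8.8·0.53) / (0.047 + 8.8) = 12.18/8.847 = 1.377 mg/L.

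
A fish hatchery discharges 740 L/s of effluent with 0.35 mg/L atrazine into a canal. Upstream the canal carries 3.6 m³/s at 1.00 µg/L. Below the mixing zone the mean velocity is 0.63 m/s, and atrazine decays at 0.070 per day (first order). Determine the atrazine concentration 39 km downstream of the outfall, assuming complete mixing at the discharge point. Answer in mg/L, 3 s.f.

740 L/s = 0.74 m³/s.
1.00 µg/L = 0.001 mg/L.
After complete mixing, C₀ = (0.74·0.35 + 3.6·0.001) / 4.34 = 0.06051 mg/L.
Travel time t = 3.9e+04 m / 0.63 m/s = 6.19e+04 s = 0.7165 d.
C = 0.06051·exp(−0.070·0.7165) = 0.06051·0.9511 = 0.05755 mg/L.

0.0575 mg/L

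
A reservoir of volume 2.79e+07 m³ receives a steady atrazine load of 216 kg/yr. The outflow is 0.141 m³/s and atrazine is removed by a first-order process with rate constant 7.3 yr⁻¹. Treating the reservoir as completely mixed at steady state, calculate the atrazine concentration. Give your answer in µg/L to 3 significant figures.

1.04 µg/L

Outflow Q = 0.141 m³/s × 3.156e+07 s/yr = 4.45e+06 m³/yr.
Steady-state CSTR mass balance: W = Q·C + k·V·C, so C = W/(Q + kV).
Q + kV = 4.45e+06 + 7.3·2.79e+07 = 2.081e+08 m³/yr.
C = 216/2.081e+08 = 1.038e-06 kg/m³ = 0.001038 mg/L = 1.038 µg/L.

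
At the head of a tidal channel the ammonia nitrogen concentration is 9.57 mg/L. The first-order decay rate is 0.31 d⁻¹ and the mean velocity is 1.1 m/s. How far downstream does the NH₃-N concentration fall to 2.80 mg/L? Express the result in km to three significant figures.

From C = C₀·e^(−kt), t = ln(C₀/C)/k = ln(9.57/2.80)/0.31 = 1.229/0.31 = 3.965 d.
Distance = v·t = 1.1 m/s × 3.425e+05 s = 3.768e+05 m = 376.8 km.

377 km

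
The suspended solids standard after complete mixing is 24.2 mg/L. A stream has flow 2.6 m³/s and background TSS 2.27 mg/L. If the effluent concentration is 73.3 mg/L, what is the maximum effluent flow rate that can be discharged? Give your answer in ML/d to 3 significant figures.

Mass balance at complete mixing: C_std·(Q_w + Q_r) = Q_w·C_e + Q_r·C_b.
Rearranging, Q_w = Q_r·(C_std − C_b)/(C_e − C_std) = 2.6·(24.2 − 2.27) / (73.3 − 24.2) = 1.161 m³/s.
= 100.3 ML/d.

100 ML/d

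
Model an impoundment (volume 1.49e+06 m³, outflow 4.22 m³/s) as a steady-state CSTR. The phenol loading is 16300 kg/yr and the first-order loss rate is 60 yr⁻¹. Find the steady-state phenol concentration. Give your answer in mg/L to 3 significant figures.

Outflow Q = 4.22 m³/s × 3.156e+07 s/yr = 1.332e+08 m³/yr.
Steady-state CSTR mass balance: W = Q·C + k·V·C, so C = W/(Q + kV).
Q + kV = 1.332e+08 + 60·1.49e+06 = 2.226e+08 m³/yr.
C = 16300/2.226e+08 = 7.323e-05 kg/m³ = 0.07323 mg/L.

0.0732 mg/L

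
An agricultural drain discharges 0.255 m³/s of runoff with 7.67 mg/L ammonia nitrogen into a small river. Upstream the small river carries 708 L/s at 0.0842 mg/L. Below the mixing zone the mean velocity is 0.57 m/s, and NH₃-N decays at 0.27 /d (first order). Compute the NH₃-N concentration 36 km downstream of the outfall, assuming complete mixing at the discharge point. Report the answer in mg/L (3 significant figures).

708 L/s = 0.708 m³/s.
After complete mixing, C₀ = (0.255·7.67 + 0.708·0.0842) / 0.963 = 2.093 mg/L.
Travel time t = 3.6e+04 m / 0.57 m/s = 6.316e+04 s = 0.731 d.
C = 2.093·exp(−0.27·0.731) = 2.093·0.8209 = 1.718 mg/L.

1.72 mg/L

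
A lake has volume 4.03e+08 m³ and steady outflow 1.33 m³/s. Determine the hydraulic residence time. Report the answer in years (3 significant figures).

Q = 1.33 m³/s × 3.156e+07 s/yr = 4.197e+07 m³/yr.
Hydraulic residence time τ = V/Q = 4.03e+08/4.197e+07 = 9.602 yr.

9.60 yr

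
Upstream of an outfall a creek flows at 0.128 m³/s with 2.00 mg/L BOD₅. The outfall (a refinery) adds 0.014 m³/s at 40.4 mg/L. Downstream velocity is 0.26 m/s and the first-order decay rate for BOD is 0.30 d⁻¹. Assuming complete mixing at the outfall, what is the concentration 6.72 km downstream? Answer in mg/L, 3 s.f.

After complete mixing, C₀ = (0.014·40.4 + 0.128·2) / 0.142 = 5.786 mg/L.
Travel time t = 6720 m / 0.26 m/s = 2.585e+04 s = 0.2991 d.
C = 5.786·exp(−0.30·0.2991) = 5.786·0.9142 = 5.289 mg/L.

5.29 mg/L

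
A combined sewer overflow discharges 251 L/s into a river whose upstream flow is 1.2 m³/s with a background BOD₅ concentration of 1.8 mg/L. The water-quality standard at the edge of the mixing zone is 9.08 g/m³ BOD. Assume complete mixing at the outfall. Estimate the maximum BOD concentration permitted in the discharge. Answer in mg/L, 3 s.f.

43.9 mg/L

251 L/s = 0.251 m³/s.
Mass balance: 9.08·1.451 = 0.251·Cₑ + 1.2·1.8.
Cₑ = (13.18 − 2.16) / 0.251 = 43.88 mg/L.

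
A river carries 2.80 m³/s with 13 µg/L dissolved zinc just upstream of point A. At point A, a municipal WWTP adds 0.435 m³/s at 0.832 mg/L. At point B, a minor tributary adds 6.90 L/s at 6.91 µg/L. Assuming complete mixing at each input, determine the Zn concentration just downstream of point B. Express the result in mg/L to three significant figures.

13 µg/L = 0.013 mg/L.
After input A: C = (2.8·0.013 + 0.435·0.832) / 3.235 = 0.1231 mg/L.
6.90 L/s = 0.0069 m³/s.
6.91 µg/L = 0.00691 mg/L.
After input B: C = (3.235·0.1231 + 0.0069·0.00691) / 3.242 = 0.1229 mg/L.

0.123 mg/L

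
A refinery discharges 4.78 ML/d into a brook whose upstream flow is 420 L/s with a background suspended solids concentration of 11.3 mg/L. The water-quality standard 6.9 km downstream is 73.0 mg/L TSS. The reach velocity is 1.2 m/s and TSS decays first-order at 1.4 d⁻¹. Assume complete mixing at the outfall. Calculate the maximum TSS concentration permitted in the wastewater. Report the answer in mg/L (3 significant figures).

603 mg/L

4.78 ML/d = 0.05532 m³/s.
420 L/s = 0.42 m³/s.
Travel time to the compliance point: t = 6900/1.2 = 5750 s = 0.06655 d; decay factor exp(−1.4·0.06655) = 0.911.
So the concentration just after mixing may be at most 73/0.911 = 80.13 mg/L.
Mass balance: 80.13·0.4753 = 0.05532·Cₑ + 0.42·11.3.
Cₑ = (38.09 − 4.746) / 0.05532 = 602.6 mg/L.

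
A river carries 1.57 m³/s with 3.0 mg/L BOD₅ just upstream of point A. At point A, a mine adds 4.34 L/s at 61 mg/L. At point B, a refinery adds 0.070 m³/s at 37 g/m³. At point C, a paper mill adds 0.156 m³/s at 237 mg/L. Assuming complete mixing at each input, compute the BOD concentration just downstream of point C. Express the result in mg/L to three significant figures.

4.34 L/s = 0.00434 m³/s.
After input A: C = (1.57·3 + 0.00434·61) / 1.574 = 3.16 mg/L.
After input B: C = (1.574·3.16 + 0.07·37) / 1.644 = 4.6 mg/L.
After input C: C = (1.644·4.6 + 0.156·237) / 1.8 = 24.74 mg/L.

24.7 mg/L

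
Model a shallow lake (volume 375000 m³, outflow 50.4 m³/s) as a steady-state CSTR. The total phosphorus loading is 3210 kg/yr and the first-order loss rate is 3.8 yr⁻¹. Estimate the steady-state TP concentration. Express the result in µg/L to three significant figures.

2.02 µg/L

Outflow Q = 50.4 m³/s × 3.156e+07 s/yr = 1.591e+09 m³/yr.
Steady-state CSTR mass balance: W = Q·C + k·V·C, so C = W/(Q + kV).
Q + kV = 1.591e+09 + 3.8·375000 = 1.592e+09 m³/yr.
C = 3210/1.592e+09 = 2.016e-06 kg/m³ = 0.002016 mg/L = 2.016 µg/L.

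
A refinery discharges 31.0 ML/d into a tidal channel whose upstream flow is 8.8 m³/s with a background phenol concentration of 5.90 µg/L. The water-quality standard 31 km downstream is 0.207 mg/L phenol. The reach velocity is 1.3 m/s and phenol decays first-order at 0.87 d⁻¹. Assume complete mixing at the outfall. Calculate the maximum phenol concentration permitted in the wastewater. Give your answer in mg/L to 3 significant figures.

6.57 mg/L

31.0 ML/d = 0.3588 m³/s.
5.90 µg/L = 0.0059 mg/L.
Travel time to the compliance point: t = 3.1e+04/1.3 = 2.385e+04 s = 0.276 d; decay factor exp(−0.87·0.276) = 0.7865.
So the concentration just after mixing may be at most 0.207/0.7865 = 0.2632 mg/L.
Mass balance: 0.2632·9.159 = 0.3588·Cₑ + 8.8·0.0059.
Cₑ = (2.41 − 0.05192) / 0.3588 = 6.573 mg/L.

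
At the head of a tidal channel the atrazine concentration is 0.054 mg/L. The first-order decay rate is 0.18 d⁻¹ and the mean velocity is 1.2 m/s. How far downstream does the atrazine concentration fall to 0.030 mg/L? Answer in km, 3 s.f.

From C = C₀·e^(−kt), t = ln(C₀/C)/k = ln(0.054/0.030)/0.18 = 0.5878/0.18 = 3.265 d.
Distance = v·t = 1.2 m/s × 2.821e+05 s = 3.386e+05 m = 338.6 km.

339 km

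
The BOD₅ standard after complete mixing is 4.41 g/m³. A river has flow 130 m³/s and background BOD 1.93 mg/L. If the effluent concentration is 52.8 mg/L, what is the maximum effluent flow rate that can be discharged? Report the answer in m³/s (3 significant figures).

6.66 m³/s

Mass balance at complete mixing: C_std·(Q_w + Q_r) = Q_w·C_e + Q_r·C_b.
Rearranging, Q_w = Q_r·(C_std − C_b)/(C_e − C_std) = 130·(4.41 − 1.93) / (52.8 − 4.41) = 6.663 m³/s.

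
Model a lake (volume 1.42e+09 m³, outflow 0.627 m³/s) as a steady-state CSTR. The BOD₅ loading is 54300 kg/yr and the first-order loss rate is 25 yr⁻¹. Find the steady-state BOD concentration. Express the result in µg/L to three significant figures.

Outflow Q = 0.627 m³/s × 3.156e+07 s/yr = 1.979e+07 m³/yr.
Steady-state CSTR mass balance: W = Q·C + k·V·C, so C = W/(Q + kV).
Q + kV = 1.979e+07 + 25·1.42e+09 = 3.552e+10 m³/yr.
C = 54300/3.552e+10 = 1.529e-06 kg/m³ = 0.001529 mg/L = 1.529 µg/L.

1.53 µg/L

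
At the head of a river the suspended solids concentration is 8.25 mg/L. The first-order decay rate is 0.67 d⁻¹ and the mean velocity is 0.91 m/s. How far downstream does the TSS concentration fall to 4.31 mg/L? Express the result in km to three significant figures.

76.2 km

From C = C₀·e^(−kt), t = ln(C₀/C)/k = ln(8.25/4.31)/0.67 = 0.6493/0.67 = 0.9691 d.
Distance = v·t = 0.91 m/s × 8.373e+04 s = 7.619e+04 m = 76.19 km.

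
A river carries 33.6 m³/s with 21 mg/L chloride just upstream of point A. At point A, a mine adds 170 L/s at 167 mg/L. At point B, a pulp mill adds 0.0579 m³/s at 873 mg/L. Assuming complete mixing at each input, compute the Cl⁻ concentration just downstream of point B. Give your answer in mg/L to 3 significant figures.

23.2 mg/L

170 L/s = 0.17 m³/s.
After input A: C = (33.6·21 + 0.17·167) / 33.77 = 21.73 mg/L.
After input B: C = (33.77·21.73 + 0.0579·873) / 33.83 = 23.19 mg/L.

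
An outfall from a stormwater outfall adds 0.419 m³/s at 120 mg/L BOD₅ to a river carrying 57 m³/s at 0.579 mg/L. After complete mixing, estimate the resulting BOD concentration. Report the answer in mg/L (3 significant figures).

1.45 mg/L

Flow-weighted mixing gives C = (0.419·120 + 57·0.579) / (0.419 + 57) = 83.28/57.42 = 1.45 mg/L.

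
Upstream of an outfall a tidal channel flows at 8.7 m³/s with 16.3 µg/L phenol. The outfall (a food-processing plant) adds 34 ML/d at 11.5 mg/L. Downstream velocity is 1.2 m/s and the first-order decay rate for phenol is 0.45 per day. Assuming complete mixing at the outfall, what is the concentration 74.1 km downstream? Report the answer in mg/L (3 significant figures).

0.372 mg/L

34 ML/d = 0.3935 m³/s.
16.3 µg/L = 0.0163 mg/L.
After complete mixing, C₀ = (0.3935·11.5 + 8.7·0.0163) / 9.094 = 0.5133 mg/L.
Travel time t = 7.41e+04 m / 1.2 m/s = 6.175e+04 s = 0.7147 d.
C = 0.5133·exp(−0.45·0.7147) = 0.5133·0.725 = 0.3721 mg/L.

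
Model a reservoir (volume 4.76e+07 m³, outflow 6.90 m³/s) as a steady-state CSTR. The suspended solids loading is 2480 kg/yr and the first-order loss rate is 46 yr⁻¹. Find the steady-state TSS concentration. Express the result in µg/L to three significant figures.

1.03 µg/L

Outflow Q = 6.90 m³/s × 3.156e+07 s/yr = 2.177e+08 m³/yr.
Steady-state CSTR mass balance: W = Q·C + k·V·C, so C = W/(Q + kV).
Q + kV = 2.177e+08 + 46·4.76e+07 = 2.407e+09 m³/yr.
C = 2480/2.407e+09 = 1.03e-06 kg/m³ = 0.00103 mg/L = 1.03 µg/L.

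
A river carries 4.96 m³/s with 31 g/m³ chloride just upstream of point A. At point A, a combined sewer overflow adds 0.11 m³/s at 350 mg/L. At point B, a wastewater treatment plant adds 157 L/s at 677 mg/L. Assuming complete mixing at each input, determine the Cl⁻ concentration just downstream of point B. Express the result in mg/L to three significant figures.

57.1 mg/L

After input A: C = (4.96·31 + 0.11·350) / 5.07 = 37.92 mg/L.
157 L/s = 0.157 m³/s.
After input B: C = (5.07·37.92 + 0.157·677) / 5.227 = 57.12 mg/L.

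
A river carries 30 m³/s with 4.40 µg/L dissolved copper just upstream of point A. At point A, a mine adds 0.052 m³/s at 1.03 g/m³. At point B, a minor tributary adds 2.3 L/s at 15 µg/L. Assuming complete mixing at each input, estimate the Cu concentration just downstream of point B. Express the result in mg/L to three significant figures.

4.40 µg/L = 0.0044 mg/L.
After input A: C = (30·0.0044 + 0.052·1.03) / 30.05 = 0.006175 mg/L.
2.3 L/s = 0.0023 m³/s.
15 µg/L = 0.015 mg/L.
After input B: C = (30.05·0.006175 + 0.0023·0.015) / 30.05 = 0.006175 mg/L.

0.00618 mg/L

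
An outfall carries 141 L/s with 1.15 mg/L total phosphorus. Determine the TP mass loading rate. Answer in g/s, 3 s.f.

0.162 g/s

141 L/s = 0.141 m³/s.
Mass flux = Q·C = 0.141 m³/s × 1.15 g/m³ = 0.1622 g/s.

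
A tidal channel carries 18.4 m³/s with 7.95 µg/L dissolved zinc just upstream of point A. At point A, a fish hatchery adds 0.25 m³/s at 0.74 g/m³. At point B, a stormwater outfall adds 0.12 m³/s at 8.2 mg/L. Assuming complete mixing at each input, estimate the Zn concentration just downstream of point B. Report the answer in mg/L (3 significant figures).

0.0701 mg/L

7.95 µg/L = 0.00795 mg/L.
After input A: C = (18.4·0.00795 + 0.25·0.74) / 18.65 = 0.01776 mg/L.
After input B: C = (18.65·0.01776 + 0.12·8.2) / 18.77 = 0.07007 mg/L.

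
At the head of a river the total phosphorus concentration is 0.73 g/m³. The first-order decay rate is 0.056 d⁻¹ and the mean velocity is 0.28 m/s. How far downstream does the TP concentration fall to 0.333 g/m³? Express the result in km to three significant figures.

From C = C₀·e^(−kt), t = ln(C₀/C)/k = ln(0.73/0.333)/0.056 = 0.7849/0.056 = 14.02 d.
Distance = v·t = 0.28 m/s × 1.211e+06 s = 3.391e+05 m = 339.1 km.

339 km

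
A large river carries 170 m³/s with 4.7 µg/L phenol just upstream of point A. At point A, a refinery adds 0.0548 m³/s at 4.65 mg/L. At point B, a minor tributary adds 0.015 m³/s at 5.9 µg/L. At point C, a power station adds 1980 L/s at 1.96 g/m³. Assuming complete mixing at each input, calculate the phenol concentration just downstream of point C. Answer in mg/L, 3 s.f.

4.7 µg/L = 0.0047 mg/L.
After input A: C = (170·0.0047 + 0.0548·4.65) / 170.1 = 0.006197 mg/L.
5.9 µg/L = 0.0059 mg/L.
After input B: C = (170.1·0.006197 + 0.015·0.0059) / 170.1 = 0.006197 mg/L.
1980 L/s = 1.98 m³/s.
After input C: C = (170.1·0.006197 + 1.98·1.96) / 172 = 0.02868 mg/L.

0.0287 mg/L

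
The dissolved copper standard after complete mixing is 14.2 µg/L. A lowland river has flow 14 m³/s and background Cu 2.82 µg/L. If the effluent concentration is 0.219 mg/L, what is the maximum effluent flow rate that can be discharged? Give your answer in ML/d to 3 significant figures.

67.2 ML/d

2.82 µg/L = 0.00282 mg/L.
14.2 µg/L = 0.0142 mg/L.
Mass balance at complete mixing: C_std·(Q_w + Q_r) = Q_w·C_e + Q_r·C_b.
Rearranging, Q_w = Q_r·(C_std − C_b)/(C_e − C_std) = 14·(0.0142 − 0.00282) / (0.219 − 0.0142) = 0.7779 m³/s.
= 67.21 ML/d.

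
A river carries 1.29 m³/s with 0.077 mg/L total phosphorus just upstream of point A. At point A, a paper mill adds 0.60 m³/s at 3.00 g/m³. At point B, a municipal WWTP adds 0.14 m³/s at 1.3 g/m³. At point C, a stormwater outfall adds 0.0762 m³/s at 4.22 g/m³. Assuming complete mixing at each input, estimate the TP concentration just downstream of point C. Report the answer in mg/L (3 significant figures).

After input A: C = (1.29·0.077 + 0.6·3) / 1.89 = 1.005 mg/L.
After input B: C = (1.89·1.005 + 0.14·1.3) / 2.03 = 1.025 mg/L.
After input C: C = (2.03·1.025 + 0.0762·4.22) / 2.106 = 1.141 mg/L.

1.14 mg/L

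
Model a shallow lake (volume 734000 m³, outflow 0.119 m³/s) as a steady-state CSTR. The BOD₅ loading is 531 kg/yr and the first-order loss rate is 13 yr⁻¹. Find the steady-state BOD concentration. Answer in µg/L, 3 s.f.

Outflow Q = 0.119 m³/s × 3.156e+07 s/yr = 3.755e+06 m³/yr.
Steady-state CSTR mass balance: W = Q·C + k·V·C, so C = W/(Q + kV).
Q + kV = 3.755e+06 + 13·734000 = 1.33e+07 m³/yr.
C = 531/1.33e+07 = 3.993e-05 kg/m³ = 0.03993 mg/L = 39.93 µg/L.

39.9 µg/L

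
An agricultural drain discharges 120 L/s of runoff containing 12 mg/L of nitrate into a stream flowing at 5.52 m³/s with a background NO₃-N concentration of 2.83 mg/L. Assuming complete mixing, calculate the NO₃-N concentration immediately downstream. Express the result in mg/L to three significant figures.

120 L/s = 0.12 m³/s.
Conservation of mass across the mixing zone: C = (0.12·12 + 5.52·2.83) / (0.12 + 5.52) = 17.06/5.64 = 3.025 mg/L.

3.03 mg/L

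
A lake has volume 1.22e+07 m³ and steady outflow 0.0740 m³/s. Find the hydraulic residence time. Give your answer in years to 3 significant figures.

Q = 0.0740 m³/s × 3.156e+07 s/yr = 2.335e+06 m³/yr.
Hydraulic residence time τ = V/Q = 1.22e+07/2.335e+06 = 5.224 yr.

5.22 yr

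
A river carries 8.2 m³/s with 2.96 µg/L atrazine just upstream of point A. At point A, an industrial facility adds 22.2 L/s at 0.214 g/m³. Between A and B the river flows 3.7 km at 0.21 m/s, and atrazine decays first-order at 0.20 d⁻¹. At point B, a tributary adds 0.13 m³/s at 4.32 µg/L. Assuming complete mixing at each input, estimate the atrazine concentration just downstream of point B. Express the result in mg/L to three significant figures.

2.96 µg/L = 0.00296 mg/L.
22.2 L/s = 0.0222 m³/s.
After input A: C = (8.2·0.00296 + 0.0222·0.214) / 8.222 = 0.00353 mg/L.
Over the 3.7 km reach to input B (t = 1.762e+04 s = 0.2039 d), decay gives C = 0.00353·exp(−0.20·0.2039) = 0.003389 mg/L.
4.32 µg/L = 0.00432 mg/L.
After input B: C = (8.222·0.003389 + 0.13·0.00432) / 8.352 = 0.003403 mg/L.

0.00340 mg/L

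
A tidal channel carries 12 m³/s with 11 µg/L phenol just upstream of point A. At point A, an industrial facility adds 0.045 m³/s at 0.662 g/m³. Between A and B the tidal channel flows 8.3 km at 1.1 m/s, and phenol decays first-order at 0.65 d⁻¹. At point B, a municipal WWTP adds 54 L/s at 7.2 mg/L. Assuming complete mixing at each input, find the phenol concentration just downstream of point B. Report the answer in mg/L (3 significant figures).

0.0448 mg/L

11 µg/L = 0.011 mg/L.
After input A: C = (12·0.011 + 0.045·0.662) / 12.04 = 0.01343 mg/L.
Over the 8.3 km reach to input B (t = 7545 s = 0.08733 d), decay gives C = 0.01343·exp(−0.65·0.08733) = 0.01269 mg/L.
54 L/s = 0.054 m³/s.
After input B: C = (12.04·0.01269 + 0.054·7.2) / 12.1 = 0.04477 mg/L.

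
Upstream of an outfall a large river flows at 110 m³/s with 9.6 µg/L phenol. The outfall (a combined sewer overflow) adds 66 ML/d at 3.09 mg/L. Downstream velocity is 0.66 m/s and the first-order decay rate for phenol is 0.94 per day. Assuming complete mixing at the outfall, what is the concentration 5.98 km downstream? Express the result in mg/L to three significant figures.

66 ML/d = 0.7639 m³/s.
9.6 µg/L = 0.0096 mg/L.
After complete mixing, C₀ = (0.7639·3.09 + 110·0.0096) / 110.8 = 0.03084 mg/L.
Travel time t = 5980 m / 0.66 m/s = 9061 s = 0.1049 d.
C = 0.03084·exp(−0.94·0.1049) = 0.03084·0.9061 = 0.02795 mg/L.

0.0279 mg/L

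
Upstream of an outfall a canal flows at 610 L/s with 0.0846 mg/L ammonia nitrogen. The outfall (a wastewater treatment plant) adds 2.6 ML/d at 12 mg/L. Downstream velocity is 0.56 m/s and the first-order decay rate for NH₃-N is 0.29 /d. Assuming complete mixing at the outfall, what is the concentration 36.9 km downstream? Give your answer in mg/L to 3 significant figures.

0.517 mg/L

2.6 ML/d = 0.03009 m³/s.
610 L/s = 0.61 m³/s.
After complete mixing, C₀ = (0.03009·12 + 0.61·0.0846) / 0.6401 = 0.6448 mg/L.
Travel time t = 3.69e+04 m / 0.56 m/s = 6.589e+04 s = 0.7626 d.
C = 0.6448·exp(−0.29·0.7626) = 0.6448·0.8016 = 0.5168 mg/L.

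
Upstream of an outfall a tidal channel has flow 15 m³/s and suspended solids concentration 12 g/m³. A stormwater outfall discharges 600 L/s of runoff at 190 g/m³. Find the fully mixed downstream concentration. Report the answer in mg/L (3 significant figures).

18.8 mg/L

600 L/s = 0.6 m³/s.
Conservation of mass across the mixing zone: C = (0.6·190 + 15·12) / (0.6 + 15) = 294/15.6 = 18.85 mg/L.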